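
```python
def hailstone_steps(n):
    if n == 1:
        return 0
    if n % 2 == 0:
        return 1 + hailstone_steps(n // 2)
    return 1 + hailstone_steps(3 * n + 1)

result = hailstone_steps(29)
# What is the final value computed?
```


hailstone_steps(29)
29 is odd -> 3*29+1 = 88 -> hailstone_steps(88)
88 is even -> hailstone_steps(44)
44 is even -> hailstone_steps(22)
22 is even -> hailstone_steps(11)
11 is odd -> 3*11+1 = 34 -> hailstone_steps(34)
34 is even -> hailstone_steps(17)
17 is odd -> 3*17+1 = 52 -> hailstone_steps(52)
52 is even -> hailstone_steps(26)
26 is even -> hailstone_steps(13)
13 is odd -> 3*13+1 = 40 -> hailstone_steps(40)
40 is even -> hailstone_steps(20)
20 is even -> hailstone_steps(10)
10 is even -> hailstone_steps(5)
5 is odd -> 3*5+1 = 16 -> hailstone_steps(16)
16 is even -> hailstone_steps(8)
8 is even -> hailstone_steps(4)
4 is even -> hailstone_steps(2)
2 is even -> hailstone_steps(1)
Reached 1 after 18 steps
= 18


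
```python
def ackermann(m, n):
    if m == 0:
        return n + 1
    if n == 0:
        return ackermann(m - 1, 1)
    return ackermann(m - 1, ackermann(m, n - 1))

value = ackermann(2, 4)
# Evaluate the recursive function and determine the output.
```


ackermann(2, 4)
= ackermann(1, ackermann(2, 3))
First compute ackermann(2, 3) = 9
= ackermann(1, 9)
= 11


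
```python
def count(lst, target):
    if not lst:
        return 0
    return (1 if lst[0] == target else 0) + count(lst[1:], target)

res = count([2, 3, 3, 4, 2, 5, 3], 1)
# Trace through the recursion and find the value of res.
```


count([2, 3, 3, 4, 2, 5, 3], 1)
lst[0]=2 != 1: 0 + count([3, 3, 4, 2, 5, 3], 1)
lst[0]=3 != 1: 0 + count([3, 4, 2, 5, 3], 1)
lst[0]=3 != 1: 0 + count([4, 2, 5, 3], 1)
lst[0]=4 != 1: 0 + count([2, 5, 3], 1)
lst[0]=2 != 1: 0 + count([5, 3], 1)
lst[0]=5 != 1: 0 + count([3], 1)
lst[0]=3 != 1: 0 + count([], 1)
= 0


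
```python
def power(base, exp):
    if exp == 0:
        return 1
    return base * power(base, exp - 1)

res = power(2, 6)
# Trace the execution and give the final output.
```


power(2, 6)
= 2 * power(2, 5)
= 2 * 2 * power(2, 4)
= 2 * 2 * 2 * power(2, 3)
= 2 * 2 * 2 * 2 * power(2, 2)
= 2 * 2 * 2 * 2 * 2 * power(2, 1)
= 2 * 2 * 2 * 2 * 2 * 2 * power(2, 0)
= 2 * 2 * 2 * 2 * 2 * 2 * 1
= 64


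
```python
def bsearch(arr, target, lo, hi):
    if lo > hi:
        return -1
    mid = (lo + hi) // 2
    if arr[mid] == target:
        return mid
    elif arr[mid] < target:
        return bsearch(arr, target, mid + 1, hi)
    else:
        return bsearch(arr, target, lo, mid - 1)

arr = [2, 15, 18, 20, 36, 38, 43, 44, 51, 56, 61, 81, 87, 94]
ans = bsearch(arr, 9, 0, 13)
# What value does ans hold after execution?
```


bsearch(arr, 9, 0, 13)
lo=0, hi=13, mid=6, arr[mid]=43
43 > 9, search left half
lo=0, hi=5, mid=2, arr[mid]=18
18 > 9, search left half
lo=0, hi=1, mid=0, arr[mid]=2
2 < 9, search right half
lo=1, hi=1, mid=1, arr[mid]=15
15 > 9, search left half
lo > hi, target not found, return -1
= -1


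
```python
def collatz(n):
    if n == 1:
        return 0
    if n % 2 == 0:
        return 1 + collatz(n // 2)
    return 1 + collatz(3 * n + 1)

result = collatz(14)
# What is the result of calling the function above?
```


collatz(14)
14 is even -> collatz(7)
7 is odd -> 3*7+1 = 22 -> collatz(22)
22 is even -> collatz(11)
11 is odd -> 3*11+1 = 34 -> collatz(34)
34 is even -> collatz(17)
17 is odd -> 3*17+1 = 52 -> collatz(52)
52 is even -> collatz(26)
26 is even -> collatz(13)
13 is odd -> 3*13+1 = 40 -> collatz(40)
40 is even -> collatz(20)
20 is even -> collatz(10)
10 is even -> collatz(5)
5 is odd -> 3*5+1 = 16 -> collatz(16)
16 is even -> collatz(8)
8 is even -> collatz(4)
4 is even -> collatz(2)
2 is even -> collatz(1)
Reached 1 after 17 steps
= 17


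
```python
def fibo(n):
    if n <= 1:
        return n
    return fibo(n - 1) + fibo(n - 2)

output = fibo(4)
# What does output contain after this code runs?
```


fibo(4)
= fibo(3) + fibo(2)
= (fibo(2) + fibo(1)) + fibo(2)
Computing bottom-up: fibo(0)=0, fibo(1)=1, fibo(2)=1, fibo(3)=2, fibo(4)=3
= 3


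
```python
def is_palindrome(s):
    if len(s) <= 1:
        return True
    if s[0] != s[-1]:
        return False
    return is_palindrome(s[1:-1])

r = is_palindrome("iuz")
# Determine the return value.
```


is_palindrome("iuz")
"iuz": s[0]='i' != s[-1]='z' -> False
= False


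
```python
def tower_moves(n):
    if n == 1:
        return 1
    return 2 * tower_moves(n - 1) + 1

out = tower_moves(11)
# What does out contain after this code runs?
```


tower_moves(11)
= 2 * tower_moves(10) + 1
= 2 * (2 * tower_moves(9) + 1) + 1
= 2 * (2 * (2 * tower_moves(8) + 1) + 1) + 1
= 2 * (2 * (2 * (2 * tower_moves(7) + 1) + 1) + 1) + 1
= 2 * (2 * (2 * (2 * (2 * tower_moves(6) + 1) + 1) + 1) + 1) + 1
= 2 * (2 * (2 * (2 * (2 * (2 * tower_moves(5) + 1) + 1) + 1) + 1) + 1) + 1
= 2 * (2 * (2 * (2 * (2 * (2 * (2 * tower_moves(4) + 1) + 1) + 1) + 1) + 1) + 1) + 1
= 2 * (2 * (2 * (2 * (2 * (2 * (2 * (2 * tower_moves(3) + 1) + 1) + 1) + 1) + 1) + 1) + 1) + 1
= 2 * (2 * (2 * (2 * (2 * (2 * (2 * (2 * (2 * tower_moves(2) + 1) + 1) + 1) + 1) + 1) + 1) + 1) + 1) + 1
= 2 * (2 * (2 * (2 * (2 * (2 * (2 * (2 * (2 * (2 * tower_moves(1) + 1) + 1) + 1) + 1) + 1) + 1) + 1) + 1) + 1) + 1
Now compute bottom-up:
tower_moves(1) = 1
tower_moves(2) = 2 * 1 + 1 = 3
tower_moves(3) = 2 * 3 + 1 = 7
tower_moves(4) = 2 * 7 + 1 = 15
tower_moves(5) = 2 * 15 + 1 = 31
tower_moves(6) = 2 * 31 + 1 = 63
tower_moves(7) = 2 * 63 + 1 = 127
tower_moves(8) = 2 * 127 + 1 = 255
tower_moves(9) = 2 * 255 + 1 = 511
tower_moves(10) = 2 * 511 + 1 = 1023
tower_moves(11) = 2 * 1023 + 1 = 2047
= 2047


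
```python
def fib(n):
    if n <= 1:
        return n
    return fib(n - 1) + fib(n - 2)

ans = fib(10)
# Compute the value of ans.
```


fib(10)
= fib(9) + fib(8)
= (fib(8) + fib(7)) + fib(8)
Computing bottom-up: fib(0)=0, fib(1)=1, fib(2)=1, fib(3)=2, fib(4)=3, fib(5)=5, fib(6)=8, fib(7)=13, fib(8)=21, fib(9)=34, fib(10)=55
= 55


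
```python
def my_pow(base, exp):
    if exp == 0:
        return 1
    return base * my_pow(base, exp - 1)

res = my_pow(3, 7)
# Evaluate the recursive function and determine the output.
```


my_pow(3, 7)
= 3 * my_pow(3, 6)
= 3 * 3 * my_pow(3, 5)
= 3 * 3 * 3 * my_pow(3, 4)
= 3 * 3 * 3 * 3 * my_pow(3, 3)
= 3 * 3 * 3 * 3 * 3 * my_pow(3, 2)
= 3 * 3 * 3 * 3 * 3 * 3 * my_pow(3, 1)
= 3 * 3 * 3 * 3 * 3 * 3 * 3 * my_pow(3, 0)
= 3 * 3 * 3 * 3 * 3 * 3 * 3 * 1
= 2187


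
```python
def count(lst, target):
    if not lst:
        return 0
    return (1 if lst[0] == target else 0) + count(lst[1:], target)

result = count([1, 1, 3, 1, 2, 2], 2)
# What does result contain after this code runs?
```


count([1, 1, 3, 1, 2, 2], 2)
lst[0]=1 != 2: 0 + count([1, 3, 1, 2, 2], 2)
lst[0]=1 != 2: 0 + count([3, 1, 2, 2], 2)
lst[0]=3 != 2: 0 + count([1, 2, 2], 2)
lst[0]=1 != 2: 0 + count([2, 2], 2)
lst[0]=2 == 2: 1 + count([2], 2)
lst[0]=2 == 2: 1 + count([], 2)
= 2


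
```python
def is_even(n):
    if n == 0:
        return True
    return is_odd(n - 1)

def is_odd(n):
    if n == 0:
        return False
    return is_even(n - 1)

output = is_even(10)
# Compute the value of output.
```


is_even(10)
= is_odd(9)
= is_even(8)
= is_odd(7)
= is_even(6)
= is_odd(5)
= is_even(4)
= is_odd(3)
= is_even(2)
= is_odd(1)
= is_even(0)
n == 0: return True
= True


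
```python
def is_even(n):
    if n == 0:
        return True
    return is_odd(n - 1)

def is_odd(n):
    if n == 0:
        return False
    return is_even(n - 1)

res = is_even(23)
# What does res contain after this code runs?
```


is_even(23)
= is_odd(22)
= is_even(21)
= is_odd(20)
= is_even(19)
= is_odd(18)
= is_even(17)
= is_odd(16)
= is_even(15)
= is_odd(14)
= is_even(13)
= is_odd(12)
= is_even(11)
= is_odd(10)
= is_even(9)
= is_odd(8)
= is_even(7)
= is_odd(6)
= is_even(5)
= is_odd(4)
= is_even(3)
= is_odd(2)
= is_even(1)
= is_odd(0)
n == 0: return False
= False


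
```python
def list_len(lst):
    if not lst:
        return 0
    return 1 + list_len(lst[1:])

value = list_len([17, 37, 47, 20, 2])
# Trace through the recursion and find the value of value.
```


list_len([17, 37, 47, 20, 2])
= 1 + list_len([37, 47, 20, 2])
= 1 + 1 + list_len([47, 20, 2])
= 1 + 1 + 1 + list_len([20, 2])
= 1 + 1 + 1 + 1 + list_len([2])
= 1 + 1 + 1 + 1 + 1 + list_len([])
= 1 + 1 + 1 + 1 + 1 + 0
= 5


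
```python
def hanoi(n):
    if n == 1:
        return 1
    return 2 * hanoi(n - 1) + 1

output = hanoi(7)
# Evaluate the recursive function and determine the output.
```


hanoi(7)
= 2 * hanoi(6) + 1
= 2 * (2 * hanoi(5) + 1) + 1
= 2 * (2 * (2 * hanoi(4) + 1) + 1) + 1
= 2 * (2 * (2 * (2 * hanoi(3) + 1) + 1) + 1) + 1
= 2 * (2 * (2 * (2 * (2 * hanoi(2) + 1) + 1) + 1) + 1) + 1
= 2 * (2 * (2 * (2 * (2 * (2 * hanoi(1) + 1) + 1) + 1) + 1) + 1) + 1
Now compute bottom-up:
hanoi(1) = 1
hanoi(2) = 2 * 1 + 1 = 3
hanoi(3) = 2 * 3 + 1 = 7
hanoi(4) = 2 * 7 + 1 = 15
hanoi(5) = 2 * 15 + 1 = 31
hanoi(6) = 2 * 31 + 1 = 63
hanoi(7) = 2 * 63 + 1 = 127
= 127


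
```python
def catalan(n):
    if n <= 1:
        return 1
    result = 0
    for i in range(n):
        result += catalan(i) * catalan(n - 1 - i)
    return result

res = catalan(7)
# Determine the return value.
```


catalan(7)
= sum of catalan(i) * catalan(7-1-i) for i in 0..6
First compute sub-values bottom-up:
  catalan(0) = 1, catalan(1) = 1
  catalan(2) = 1*1 + 1*1 = 2
  catalan(3) = 1*2 + 1*1 + 2*1 = 5
  catalan(4) = 1*5 + 1*2 + 2*1 + 5*1 = 14
  catalan(5) = 1*14 + 1*5 + 2*2 + 5*1 + 14*1 = 42
  catalan(6) = 1*42 + 1*14 + 2*5 + 5*2 + 14*1 + 42*1 = 132
Now catalan(7):
  catalan(0)*catalan(6) = 1*132 = 132
  catalan(1)*catalan(5) = 1*42 = 42
  catalan(2)*catalan(4) = 2*14 = 28
  catalan(3)*catalan(3) = 5*5 = 25
  catalan(4)*catalan(2) = 14*2 = 28
  catalan(5)*catalan(1) = 42*1 = 42
  catalan(6)*catalan(0) = 132*1 = 132
= 132 + 42 + 28 + 25 + 28 + 42 + 132
= 429


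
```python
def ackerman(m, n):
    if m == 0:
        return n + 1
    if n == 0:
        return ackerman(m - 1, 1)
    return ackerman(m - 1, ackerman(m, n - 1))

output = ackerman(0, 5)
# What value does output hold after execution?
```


ackerman(0, 5)
m == 0: return 5 + 1 = 6
= 6


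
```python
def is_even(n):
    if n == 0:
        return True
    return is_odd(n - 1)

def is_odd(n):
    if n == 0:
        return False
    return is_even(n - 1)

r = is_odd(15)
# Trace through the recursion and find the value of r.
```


is_odd(15)
= is_even(14)
= is_odd(13)
= is_even(12)
= is_odd(11)
= is_even(10)
= is_odd(9)
= is_even(8)
= is_odd(7)
= is_even(6)
= is_odd(5)
= is_even(4)
= is_odd(3)
= is_even(2)
= is_odd(1)
= is_even(0)
n == 0: return True
= True


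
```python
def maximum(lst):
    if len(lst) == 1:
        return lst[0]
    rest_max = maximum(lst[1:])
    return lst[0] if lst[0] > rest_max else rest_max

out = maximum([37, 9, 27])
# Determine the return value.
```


maximum([37, 9, 27])
= compare 37 with maximum([9, 27])
= compare 9 with maximum([27])
Base: maximum([27]) = 27
compare 9 with 27: max = 27
compare 37 with 27: max = 37
= 37


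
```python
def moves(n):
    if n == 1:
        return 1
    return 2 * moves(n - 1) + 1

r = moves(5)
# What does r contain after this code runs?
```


moves(5)
= 2 * moves(4) + 1
= 2 * (2 * moves(3) + 1) + 1
= 2 * (2 * (2 * moves(2) + 1) + 1) + 1
= 2 * (2 * (2 * (2 * moves(1) + 1) + 1) + 1) + 1
Now compute bottom-up:
moves(1) = 1
moves(2) = 2 * 1 + 1 = 3
moves(3) = 2 * 3 + 1 = 7
moves(4) = 2 * 7 + 1 = 15
moves(5) = 2 * 15 + 1 = 31
= 31


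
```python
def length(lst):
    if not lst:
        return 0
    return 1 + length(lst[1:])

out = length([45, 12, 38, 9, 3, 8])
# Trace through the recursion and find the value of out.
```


length([45, 12, 38, 9, 3, 8])
= 1 + length([12, 38, 9, 3, 8])
= 1 + 1 + length([38, 9, 3, 8])
= 1 + 1 + 1 + length([9, 3, 8])
= 1 + 1 + 1 + 1 + length([3, 8])
= 1 + 1 + 1 + 1 + 1 + length([8])
= 1 + 1 + 1 + 1 + 1 + 1 + length([])
= 1 + 1 + 1 + 1 + 1 + 1 + 0
= 6


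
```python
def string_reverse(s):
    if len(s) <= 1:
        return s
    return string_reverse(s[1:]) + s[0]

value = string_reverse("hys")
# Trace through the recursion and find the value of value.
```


string_reverse("hys")
= string_reverse("ys") + "h"
= string_reverse("s") + "y" + "h"
= "s" + "y" + "h"
= "syh"


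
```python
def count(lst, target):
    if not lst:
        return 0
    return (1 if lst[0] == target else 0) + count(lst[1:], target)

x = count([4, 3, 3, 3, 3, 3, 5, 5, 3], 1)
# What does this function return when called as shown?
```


count([4, 3, 3, 3, 3, 3, 5, 5, 3], 1)
lst[0]=4 != 1: 0 + count([3, 3, 3, 3, 3, 5, 5, 3], 1)
lst[0]=3 != 1: 0 + count([3, 3, 3, 3, 5, 5, 3], 1)
lst[0]=3 != 1: 0 + count([3, 3, 3, 5, 5, 3], 1)
lst[0]=3 != 1: 0 + count([3, 3, 5, 5, 3], 1)
lst[0]=3 != 1: 0 + count([3, 5, 5, 3], 1)
lst[0]=3 != 1: 0 + count([5, 5, 3], 1)
lst[0]=5 != 1: 0 + count([5, 3], 1)
lst[0]=5 != 1: 0 + count([3], 1)
lst[0]=3 != 1: 0 + count([], 1)
= 0


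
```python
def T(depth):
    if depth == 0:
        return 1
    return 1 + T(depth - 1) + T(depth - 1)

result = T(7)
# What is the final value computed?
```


T(7)
= 1 + T(6) + T(6)
= 1 + 2 * T(6)
T(k) = 2^(k+1) - 1
T(0) = 1
T(1) = 3
T(2) = 7
T(3) = 15
T(4) = 31
T(7) = 2^8 - 1 = 255


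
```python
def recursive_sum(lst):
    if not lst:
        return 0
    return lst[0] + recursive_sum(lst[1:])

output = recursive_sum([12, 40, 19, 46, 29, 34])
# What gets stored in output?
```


recursive_sum([12, 40, 19, 46, 29, 34])
= 12 + recursive_sum([40, 19, 46, 29, 34])
= 12 + 40 + recursive_sum([19, 46, 29, 34])
= 12 + 40 + 19 + recursive_sum([46, 29, 34])
= 12 + 40 + 19 + 46 + recursive_sum([29, 34])
= 12 + 40 + 19 + 46 + 29 + recursive_sum([34])
= 12 + 40 + 19 + 46 + 29 + 34 + recursive_sum([])
= 12 + 40 + 19 + 46 + 29 + 34 + 0
= 180


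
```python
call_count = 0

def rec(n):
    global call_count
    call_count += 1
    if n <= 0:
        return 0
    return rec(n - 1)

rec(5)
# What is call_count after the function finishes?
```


rec(5) calls rec(4) calls ... calls rec(0)
Total calls: 5 + 1 (for base case) = 6


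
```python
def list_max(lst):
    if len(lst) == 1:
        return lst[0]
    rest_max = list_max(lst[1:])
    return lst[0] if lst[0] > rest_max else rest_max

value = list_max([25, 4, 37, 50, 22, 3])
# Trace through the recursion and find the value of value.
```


list_max([25, 4, 37, 50, 22, 3])
= compare 25 with list_max([4, 37, 50, 22, 3])
= compare 4 with list_max([37, 50, 22, 3])
= compare 37 with list_max([50, 22, 3])
= compare 50 with list_max([22, 3])
= compare 22 with list_max([3])
Base: list_max([3]) = 3
compare 22 with 3: max = 22
compare 50 with 22: max = 50
compare 37 with 50: max = 50
compare 4 with 50: max = 50
compare 25 with 50: max = 50
= 50


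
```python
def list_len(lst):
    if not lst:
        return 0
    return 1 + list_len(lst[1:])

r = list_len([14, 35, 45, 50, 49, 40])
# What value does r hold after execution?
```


list_len([14, 35, 45, 50, 49, 40])
= 1 + list_len([35, 45, 50, 49, 40])
= 1 + 1 + list_len([45, 50, 49, 40])
= 1 + 1 + 1 + list_len([50, 49, 40])
= 1 + 1 + 1 + 1 + list_len([49, 40])
= 1 + 1 + 1 + 1 + 1 + list_len([40])
= 1 + 1 + 1 + 1 + 1 + 1 + list_len([])
= 1 + 1 + 1 + 1 + 1 + 1 + 0
= 6


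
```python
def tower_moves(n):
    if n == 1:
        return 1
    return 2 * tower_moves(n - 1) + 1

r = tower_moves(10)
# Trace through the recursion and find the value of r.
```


tower_moves(10)
= 2 * tower_moves(9) + 1
= 2 * (2 * tower_moves(8) + 1) + 1
= 2 * (2 * (2 * tower_moves(7) + 1) + 1) + 1
= 2 * (2 * (2 * (2 * tower_moves(6) + 1) + 1) + 1) + 1
= 2 * (2 * (2 * (2 * (2 * tower_moves(5) + 1) + 1) + 1) + 1) + 1
= 2 * (2 * (2 * (2 * (2 * (2 * tower_moves(4) + 1) + 1) + 1) + 1) + 1) + 1
= 2 * (2 * (2 * (2 * (2 * (2 * (2 * tower_moves(3) + 1) + 1) + 1) + 1) + 1) + 1) + 1
= 2 * (2 * (2 * (2 * (2 * (2 * (2 * (2 * tower_moves(2) + 1) + 1) + 1) + 1) + 1) + 1) + 1) + 1
= 2 * (2 * (2 * (2 * (2 * (2 * (2 * (2 * (2 * tower_moves(1) + 1) + 1) + 1) + 1) + 1) + 1) + 1) + 1) + 1
Now compute bottom-up:
tower_moves(1) = 1
tower_moves(2) = 2 * 1 + 1 = 3
tower_moves(3) = 2 * 3 + 1 = 7
tower_moves(4) = 2 * 7 + 1 = 15
tower_moves(5) = 2 * 15 + 1 = 31
tower_moves(6) = 2 * 31 + 1 = 63
tower_moves(7) = 2 * 63 + 1 = 127
tower_moves(8) = 2 * 127 + 1 = 255
tower_moves(9) = 2 * 255 + 1 = 511
tower_moves(10) = 2 * 511 + 1 = 1023
= 1023


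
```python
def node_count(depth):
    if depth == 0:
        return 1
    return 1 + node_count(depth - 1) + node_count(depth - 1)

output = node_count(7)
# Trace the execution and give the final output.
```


node_count(7)
= 1 + node_count(6) + node_count(6)
= 1 + 2 * node_count(6)
node_count(k) = 2^(k+1) - 1
node_count(0) = 1
node_count(1) = 3
node_count(2) = 7
node_count(3) = 15
node_count(4) = 31
node_count(7) = 2^8 - 1 = 255


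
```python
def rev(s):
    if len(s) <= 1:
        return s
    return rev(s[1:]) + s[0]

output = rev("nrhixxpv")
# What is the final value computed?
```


rev("nrhixxpv")
= rev("rhixxpv") + "n"
= rev("hixxpv") + "r" + "n"
= rev("ixxpv") + "h" + "r" + "n"
= rev("xxpv") + "i" + "h" + "r" + "n"
= rev("xpv") + "x" + "i" + "h" + "r" + "n"
= rev("pv") + "x" + "x" + "i" + "h" + "r" + "n"
= rev("v") + "p" + "x" + "x" + "i" + "h" + "r" + "n"
= "v" + "p" + "x" + "x" + "i" + "h" + "r" + "n"
= "vpxxihrn"


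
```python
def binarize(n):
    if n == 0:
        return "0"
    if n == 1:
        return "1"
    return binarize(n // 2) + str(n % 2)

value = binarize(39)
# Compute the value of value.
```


binarize(39)
= binarize(19) + "1"
= binarize(9) + "1" + "1"
= binarize(4) + "1" + "1" + "1"
= binarize(2) + "0" + "1" + "1" + "1"
= binarize(1) + "0" + "0" + "1" + "1" + "1"
= "1" + "0" + "0" + "1" + "1" + "1"
= "100111"


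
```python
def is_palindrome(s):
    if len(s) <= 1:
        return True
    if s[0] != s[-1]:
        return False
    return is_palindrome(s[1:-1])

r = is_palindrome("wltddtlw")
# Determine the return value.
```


is_palindrome("wltddtlw")
"wltddtlw": s[0]='w' == s[-1]='w' -> is_palindrome("ltddtl")
"ltddtl": s[0]='l' == s[-1]='l' -> is_palindrome("tddt")
"tddt": s[0]='t' == s[-1]='t' -> is_palindrome("dd")
"dd": s[0]='d' == s[-1]='d' -> is_palindrome("")
"": len <= 1 -> True
= True


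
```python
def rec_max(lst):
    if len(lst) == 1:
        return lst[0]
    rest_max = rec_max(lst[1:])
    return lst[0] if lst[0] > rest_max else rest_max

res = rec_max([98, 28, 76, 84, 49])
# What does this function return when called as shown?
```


rec_max([98, 28, 76, 84, 49])
= compare 98 with rec_max([28, 76, 84, 49])
= compare 28 with rec_max([76, 84, 49])
= compare 76 with rec_max([84, 49])
= compare 84 with rec_max([49])
Base: rec_max([49]) = 49
compare 84 with 49: max = 84
compare 76 with 84: max = 84
compare 28 with 84: max = 84
compare 98 with 84: max = 98
= 98


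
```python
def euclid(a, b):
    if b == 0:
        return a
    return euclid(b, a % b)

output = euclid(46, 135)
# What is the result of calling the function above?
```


euclid(46, 135)
= euclid(135, 46 % 135) = euclid(135, 46)
= euclid(46, 135 % 46) = euclid(46, 43)
= euclid(43, 46 % 43) = euclid(43, 3)
= euclid(3, 43 % 3) = euclid(3, 1)
= euclid(1, 3 % 1) = euclid(1, 0)
b == 0, return a = 1


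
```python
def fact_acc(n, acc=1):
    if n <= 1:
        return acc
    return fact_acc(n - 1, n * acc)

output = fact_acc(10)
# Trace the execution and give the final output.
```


fact_acc(10, 1)
= fact_acc(9, 10 * 1) = fact_acc(9, 10)
= fact_acc(8, 9 * 10) = fact_acc(8, 90)
= fact_acc(7, 8 * 90) = fact_acc(7, 720)
= fact_acc(6, 7 * 720) = fact_acc(6, 5040)
= fact_acc(5, 6 * 5040) = fact_acc(5, 30240)
= fact_acc(4, 5 * 30240) = fact_acc(4, 151200)
= fact_acc(3, 4 * 151200) = fact_acc(3, 604800)
= fact_acc(2, 3 * 604800) = fact_acc(2, 1814400)
= fact_acc(1, 2 * 1814400) = fact_acc(1, 3628800)
n <= 1, return acc = 3628800


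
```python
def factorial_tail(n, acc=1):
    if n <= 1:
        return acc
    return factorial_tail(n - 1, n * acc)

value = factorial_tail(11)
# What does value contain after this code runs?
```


factorial_tail(11, 1)
= factorial_tail(10, 11 * 1) = factorial_tail(10, 11)
= factorial_tail(9, 10 * 11) = factorial_tail(9, 110)
= factorial_tail(8, 9 * 110) = factorial_tail(8, 990)
= factorial_tail(7, 8 * 990) = factorial_tail(7, 7920)
= factorial_tail(6, 7 * 7920) = factorial_tail(6, 55440)
= factorial_tail(5, 6 * 55440) = factorial_tail(5, 332640)
= factorial_tail(4, 5 * 332640) = factorial_tail(4, 1663200)
= factorial_tail(3, 4 * 1663200) = factorial_tail(3, 6652800)
= factorial_tail(2, 3 * 6652800) = factorial_tail(2, 19958400)
= factorial_tail(1, 2 * 19958400) = factorial_tail(1, 39916800)
n <= 1, return acc = 39916800


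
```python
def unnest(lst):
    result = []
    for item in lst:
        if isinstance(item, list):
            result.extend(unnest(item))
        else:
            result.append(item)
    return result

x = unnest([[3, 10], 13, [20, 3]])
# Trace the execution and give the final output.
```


unnest([[3, 10], 13, [20, 3]])
Processing each element:
  [3, 10] is a list -> unnest recursively -> [3, 10]
  13 is not a list -> append 13
  [20, 3] is a list -> unnest recursively -> [20, 3]
= [3, 10, 13, 20, 3]


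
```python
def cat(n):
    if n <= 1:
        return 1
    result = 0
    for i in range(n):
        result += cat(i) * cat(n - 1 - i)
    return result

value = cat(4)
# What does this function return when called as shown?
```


cat(4)
= sum of cat(i) * cat(4-1-i) for i in 0..3
First compute sub-values bottom-up:
  cat(0) = 1, cat(1) = 1
  cat(2) = 1*1 + 1*1 = 2
  cat(3) = 1*2 + 1*1 + 2*1 = 5
Now cat(4):
  cat(0)*cat(3) = 1*5 = 5
  cat(1)*cat(2) = 1*2 = 2
  cat(2)*cat(1) = 2*1 = 2
  cat(3)*cat(0) = 5*1 = 5
= 5 + 2 + 2 + 5
= 14


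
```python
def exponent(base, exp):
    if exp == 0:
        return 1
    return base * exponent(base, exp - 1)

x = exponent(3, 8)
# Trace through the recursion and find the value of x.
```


exponent(3, 8)
= 3 * exponent(3, 7)
= 3 * 3 * exponent(3, 6)
= 3 * 3 * 3 * exponent(3, 5)
= 3 * 3 * 3 * 3 * exponent(3, 4)
= 3 * 3 * 3 * 3 * 3 * exponent(3, 3)
= 3 * 3 * 3 * 3 * 3 * 3 * exponent(3, 2)
= 3 * 3 * 3 * 3 * 3 * 3 * 3 * exponent(3, 1)
= 3 * 3 * 3 * 3 * 3 * 3 * 3 * 3 * exponent(3, 0)
= 3 * 3 * 3 * 3 * 3 * 3 * 3 * 3 * 1
= 6561


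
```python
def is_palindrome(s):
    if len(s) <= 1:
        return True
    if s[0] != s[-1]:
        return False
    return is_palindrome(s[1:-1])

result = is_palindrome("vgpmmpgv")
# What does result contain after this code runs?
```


is_palindrome("vgpmmpgv")
"vgpmmpgv": s[0]='v' == s[-1]='v' -> is_palindrome("gpmmpg")
"gpmmpg": s[0]='g' == s[-1]='g' -> is_palindrome("pmmp")
"pmmp": s[0]='p' == s[-1]='p' -> is_palindrome("mm")
"mm": s[0]='m' == s[-1]='m' -> is_palindrome("")
"": len <= 1 -> True
= True


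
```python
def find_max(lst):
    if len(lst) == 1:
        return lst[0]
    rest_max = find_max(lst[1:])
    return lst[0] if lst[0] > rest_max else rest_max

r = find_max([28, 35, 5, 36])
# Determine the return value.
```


find_max([28, 35, 5, 36])
= compare 28 with find_max([35, 5, 36])
= compare 35 with find_max([5, 36])
= compare 5 with find_max([36])
Base: find_max([36]) = 36
compare 5 with 36: max = 36
compare 35 with 36: max = 36
compare 28 with 36: max = 36
= 36


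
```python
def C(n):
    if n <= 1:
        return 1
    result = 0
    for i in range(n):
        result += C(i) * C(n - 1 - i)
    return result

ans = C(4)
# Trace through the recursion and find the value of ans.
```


C(4)
= sum of C(i) * C(4-1-i) for i in 0..3
First compute sub-values bottom-up:
  C(0) = 1, C(1) = 1
  C(2) = 1*1 + 1*1 = 2
  C(3) = 1*2 + 1*1 + 2*1 = 5
Now C(4):
  C(0)*C(3) = 1*5 = 5
  C(1)*C(2) = 1*2 = 2
  C(2)*C(1) = 2*1 = 2
  C(3)*C(0) = 5*1 = 5
= 5 + 2 + 2 + 5
= 14


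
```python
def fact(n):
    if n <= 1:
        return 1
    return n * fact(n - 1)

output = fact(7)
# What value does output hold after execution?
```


fact(7)
= 7 * fact(6)
= 7 * 6 * fact(5)
= 7 * 6 * 5 * fact(4)
= 7 * 6 * 5 * 4 * fact(3)
= 7 * 6 * 5 * 4 * 3 * fact(2)
= 7 * 6 * 5 * 4 * 3 * 2 * fact(1)
= 7 * 6 * 5 * 4 * 3 * 2 * 1
= 5040


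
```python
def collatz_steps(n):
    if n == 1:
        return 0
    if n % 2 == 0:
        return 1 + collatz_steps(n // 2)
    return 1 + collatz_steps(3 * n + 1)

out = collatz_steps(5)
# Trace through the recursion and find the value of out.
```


collatz_steps(5)
5 is odd -> 3*5+1 = 16 -> collatz_steps(16)
16 is even -> collatz_steps(8)
8 is even -> collatz_steps(4)
4 is even -> collatz_steps(2)
2 is even -> collatz_steps(1)
Reached 1 after 5 steps
= 5


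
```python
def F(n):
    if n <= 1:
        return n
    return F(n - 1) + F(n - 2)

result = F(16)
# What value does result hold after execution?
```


F(16)
= F(15) + F(14)
= (F(14) + F(13)) + F(14)
Computing bottom-up: F(0)=0, F(1)=1, F(2)=1, F(3)=2, F(4)=3, F(5)=5, F(6)=8, F(7)=13, F(8)=21, F(9)=34, F(10)=55, F(11)=89, F(12)=144, F(13)=233, F(14)=377, F(15)=610, F(16)=987
= 987


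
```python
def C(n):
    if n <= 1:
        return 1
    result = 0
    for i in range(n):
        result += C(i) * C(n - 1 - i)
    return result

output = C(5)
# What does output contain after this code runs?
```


C(5)
= sum of C(i) * C(5-1-i) for i in 0..4
First compute sub-values bottom-up:
  C(0) = 1, C(1) = 1
  C(2) = 1*1 + 1*1 = 2
  C(3) = 1*2 + 1*1 + 2*1 = 5
  C(4) = 1*5 + 1*2 + 2*1 + 5*1 = 14
Now C(5):
  C(0)*C(4) = 1*14 = 14
  C(1)*C(3) = 1*5 = 5
  C(2)*C(2) = 2*2 = 4
  C(3)*C(1) = 5*1 = 5
  C(4)*C(0) = 14*1 = 14
= 14 + 5 + 4 + 5 + 14
= 42


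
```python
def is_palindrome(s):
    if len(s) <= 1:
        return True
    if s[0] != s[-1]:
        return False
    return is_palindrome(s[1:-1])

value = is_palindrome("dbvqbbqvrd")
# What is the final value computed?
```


is_palindrome("dbvqbbqvrd")
"dbvqbbqvrd": s[0]='d' == s[-1]='d' -> is_palindrome("bvqbbqvr")
"bvqbbqvr": s[0]='b' != s[-1]='r' -> False
= False


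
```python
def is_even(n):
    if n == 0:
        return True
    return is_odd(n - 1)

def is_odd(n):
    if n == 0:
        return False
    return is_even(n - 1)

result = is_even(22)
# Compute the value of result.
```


is_even(22)
= is_odd(21)
= is_even(20)
= is_odd(19)
= is_even(18)
= is_odd(17)
= is_even(16)
= is_odd(15)
= is_even(14)
= is_odd(13)
= is_even(12)
= is_odd(11)
= is_even(10)
= is_odd(9)
= is_even(8)
= is_odd(7)
= is_even(6)
= is_odd(5)
= is_even(4)
= is_odd(3)
= is_even(2)
= is_odd(1)
= is_even(0)
n == 0: return True
= True


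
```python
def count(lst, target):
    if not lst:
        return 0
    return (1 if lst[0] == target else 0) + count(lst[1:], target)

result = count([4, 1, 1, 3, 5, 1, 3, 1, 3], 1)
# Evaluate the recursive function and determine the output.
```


count([4, 1, 1, 3, 5, 1, 3, 1, 3], 1)
lst[0]=4 != 1: 0 + count([1, 1, 3, 5, 1, 3, 1, 3], 1)
lst[0]=1 == 1: 1 + count([1, 3, 5, 1, 3, 1, 3], 1)
lst[0]=1 == 1: 1 + count([3, 5, 1, 3, 1, 3], 1)
lst[0]=3 != 1: 0 + count([5, 1, 3, 1, 3], 1)
lst[0]=5 != 1: 0 + count([1, 3, 1, 3], 1)
lst[0]=1 == 1: 1 + count([3, 1, 3], 1)
lst[0]=3 != 1: 0 + count([1, 3], 1)
lst[0]=1 == 1: 1 + count([3], 1)
lst[0]=3 != 1: 0 + count([], 1)
= 4


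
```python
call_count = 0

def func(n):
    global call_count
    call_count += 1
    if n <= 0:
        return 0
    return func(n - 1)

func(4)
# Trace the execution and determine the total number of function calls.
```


func(4) calls func(3) calls ... calls func(0)
Total calls: 4 + 1 (for base case) = 5


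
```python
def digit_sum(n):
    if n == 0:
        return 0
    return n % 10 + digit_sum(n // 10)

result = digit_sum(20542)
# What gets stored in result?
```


digit_sum(20542)
= 2 + digit_sum(2054)
= 2 + 4 + digit_sum(205)
= 2 + 4 + 5 + digit_sum(20)
= 2 + 4 + 5 + 0 + digit_sum(2)
= 2 + 4 + 5 + 0 + 2 + digit_sum(0)
= 2 + 4 + 5 + 0 + 2 + 0
= 13


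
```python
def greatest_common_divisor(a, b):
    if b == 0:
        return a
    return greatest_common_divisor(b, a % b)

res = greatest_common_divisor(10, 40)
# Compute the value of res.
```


greatest_common_divisor(10, 40)
= greatest_common_divisor(40, 10 % 40) = greatest_common_divisor(40, 10)
= greatest_common_divisor(10, 40 % 10) = greatest_common_divisor(10, 0)
b == 0, return a = 10


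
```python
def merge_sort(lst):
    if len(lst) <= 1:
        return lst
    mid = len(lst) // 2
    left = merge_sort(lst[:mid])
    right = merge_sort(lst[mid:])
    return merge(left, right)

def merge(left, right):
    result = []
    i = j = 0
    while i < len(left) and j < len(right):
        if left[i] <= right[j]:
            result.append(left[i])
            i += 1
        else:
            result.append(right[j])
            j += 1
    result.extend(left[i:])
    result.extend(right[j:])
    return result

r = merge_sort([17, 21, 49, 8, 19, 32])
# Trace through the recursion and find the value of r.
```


merge_sort([17, 21, 49, 8, 19, 32])
Split into [17, 21, 49] and [8, 19, 32]
Left sorted: [17, 21, 49]
Right sorted: [8, 19, 32]
Merge [17, 21, 49] and [8, 19, 32]
= [8, 17, 19, 21, 32, 49]


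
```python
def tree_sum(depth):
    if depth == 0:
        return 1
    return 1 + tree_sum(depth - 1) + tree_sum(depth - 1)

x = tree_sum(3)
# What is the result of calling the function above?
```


tree_sum(3)
= 1 + tree_sum(2) + tree_sum(2)
= 1 + 2 * tree_sum(2)
tree_sum(k) = 2^(k+1) - 1
tree_sum(0) = 1
tree_sum(1) = 3
tree_sum(2) = 7
tree_sum(3) = 15
tree_sum(3) = 2^4 - 1 = 15


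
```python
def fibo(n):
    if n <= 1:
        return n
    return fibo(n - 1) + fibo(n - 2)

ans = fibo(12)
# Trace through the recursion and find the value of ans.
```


fibo(12)
= fibo(11) + fibo(10)
= (fibo(10) + fibo(9)) + fibo(10)
Computing bottom-up: fibo(0)=0, fibo(1)=1, fibo(2)=1, fibo(3)=2, fibo(4)=3, fibo(5)=5, fibo(6)=8, fibo(7)=13, fibo(8)=21, fibo(9)=34, fibo(10)=55, fibo(11)=89, fibo(12)=144
= 144


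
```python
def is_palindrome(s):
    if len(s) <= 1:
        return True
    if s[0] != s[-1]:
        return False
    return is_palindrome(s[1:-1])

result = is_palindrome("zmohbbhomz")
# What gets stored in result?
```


is_palindrome("zmohbbhomz")
"zmohbbhomz": s[0]='z' == s[-1]='z' -> is_palindrome("mohbbhom")
"mohbbhom": s[0]='m' == s[-1]='m' -> is_palindrome("ohbbho")
"ohbbho": s[0]='o' == s[-1]='o' -> is_palindrome("hbbh")
"hbbh": s[0]='h' == s[-1]='h' -> is_palindrome("bb")
"bb": s[0]='b' == s[-1]='b' -> is_palindrome("")
"": len <= 1 -> True
= True


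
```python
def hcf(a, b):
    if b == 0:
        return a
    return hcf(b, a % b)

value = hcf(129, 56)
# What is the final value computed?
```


hcf(129, 56)
= hcf(56, 129 % 56) = hcf(56, 17)
= hcf(17, 56 % 17) = hcf(17, 5)
= hcf(5, 17 % 5) = hcf(5, 2)
= hcf(2, 5 % 2) = hcf(2, 1)
= hcf(1, 2 % 1) = hcf(1, 0)
b == 0, return a = 1


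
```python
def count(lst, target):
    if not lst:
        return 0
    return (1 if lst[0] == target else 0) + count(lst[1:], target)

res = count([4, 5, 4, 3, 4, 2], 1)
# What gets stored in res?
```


count([4, 5, 4, 3, 4, 2], 1)
lst[0]=4 != 1: 0 + count([5, 4, 3, 4, 2], 1)
lst[0]=5 != 1: 0 + count([4, 3, 4, 2], 1)
lst[0]=4 != 1: 0 + count([3, 4, 2], 1)
lst[0]=3 != 1: 0 + count([4, 2], 1)
lst[0]=4 != 1: 0 + count([2], 1)
lst[0]=2 != 1: 0 + count([], 1)
= 0


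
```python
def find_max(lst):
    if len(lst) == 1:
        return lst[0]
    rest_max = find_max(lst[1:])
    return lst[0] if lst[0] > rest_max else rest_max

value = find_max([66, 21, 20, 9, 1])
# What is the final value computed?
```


find_max([66, 21, 20, 9, 1])
= compare 66 with find_max([21, 20, 9, 1])
= compare 21 with find_max([20, 9, 1])
= compare 20 with find_max([9, 1])
= compare 9 with find_max([1])
Base: find_max([1]) = 1
compare 9 with 1: max = 9
compare 20 with 9: max = 20
compare 21 with 20: max = 21
compare 66 with 21: max = 66
= 66


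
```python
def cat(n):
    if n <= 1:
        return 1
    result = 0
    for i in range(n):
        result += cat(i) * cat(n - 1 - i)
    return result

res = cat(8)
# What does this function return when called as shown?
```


cat(8)
= sum of cat(i) * cat(8-1-i) for i in 0..7
First compute sub-values bottom-up:
  cat(0) = 1, cat(1) = 1
  cat(2) = 1*1 + 1*1 = 2
  cat(3) = 1*2 + 1*1 + 2*1 = 5
  cat(4) = 1*5 + 1*2 + 2*1 + 5*1 = 14
  cat(5) = 1*14 + 1*5 + 2*2 + 5*1 + 14*1 = 42
  cat(6) = 1*42 + 1*14 + 2*5 + 5*2 + 14*1 + 42*1 = 132
  cat(7) = 1*132 + 1*42 + 2*14 + 5*5 + 14*2 + 42*1 + 132*1 = 429
Now cat(8):
  cat(0)*cat(7) = 1*429 = 429
  cat(1)*cat(6) = 1*132 = 132
  cat(2)*cat(5) = 2*42 = 84
  cat(3)*cat(4) = 5*14 = 70
  cat(4)*cat(3) = 14*5 = 70
  cat(5)*cat(2) = 42*2 = 84
  cat(6)*cat(1) = 132*1 = 132
  cat(7)*cat(0) = 429*1 = 429
= 429 + 132 + 84 + 70 + 70 + 84 + 132 + 429
= 1430


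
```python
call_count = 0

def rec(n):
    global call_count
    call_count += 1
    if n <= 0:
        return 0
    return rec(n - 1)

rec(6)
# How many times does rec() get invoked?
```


rec(6) calls rec(5) calls ... calls rec(0)
Total calls: 6 + 1 (for base case) = 7


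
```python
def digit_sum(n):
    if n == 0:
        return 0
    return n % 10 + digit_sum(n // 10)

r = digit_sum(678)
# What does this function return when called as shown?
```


digit_sum(678)
= 8 + digit_sum(67)
= 8 + 7 + digit_sum(6)
= 8 + 7 + 6 + digit_sum(0)
= 8 + 7 + 6 + 0
= 21


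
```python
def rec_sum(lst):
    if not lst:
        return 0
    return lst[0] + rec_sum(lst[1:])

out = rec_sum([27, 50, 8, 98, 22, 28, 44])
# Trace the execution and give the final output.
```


rec_sum([27, 50, 8, 98, 22, 28, 44])
= 27 + rec_sum([50, 8, 98, 22, 28, 44])
= 27 + 50 + rec_sum([8, 98, 22, 28, 44])
= 27 + 50 + 8 + rec_sum([98, 22, 28, 44])
= 27 + 50 + 8 + 98 + rec_sum([22, 28, 44])
= 27 + 50 + 8 + 98 + 22 + rec_sum([28, 44])
= 27 + 50 + 8 + 98 + 22 + 28 + rec_sum([44])
= 27 + 50 + 8 + 98 + 22 + 28 + 44 + rec_sum([])
= 27 + 50 + 8 + 98 + 22 + 28 + 44 + 0
= 277


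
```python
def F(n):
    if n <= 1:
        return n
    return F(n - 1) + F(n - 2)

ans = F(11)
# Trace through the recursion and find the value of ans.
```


F(11)
= F(10) + F(9)
= (F(9) + F(8)) + F(9)
Computing bottom-up: F(0)=0, F(1)=1, F(2)=1, F(3)=2, F(4)=3, F(5)=5, F(6)=8, F(7)=13, F(8)=21, F(9)=34, F(10)=55, F(11)=89
= 89


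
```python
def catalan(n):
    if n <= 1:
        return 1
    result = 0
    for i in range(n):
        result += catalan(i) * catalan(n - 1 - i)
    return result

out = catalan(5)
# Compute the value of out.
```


catalan(5)
= sum of catalan(i) * catalan(5-1-i) for i in 0..4
First compute sub-values bottom-up:
  catalan(0) = 1, catalan(1) = 1
  catalan(2) = 1*1 + 1*1 = 2
  catalan(3) = 1*2 + 1*1 + 2*1 = 5
  catalan(4) = 1*5 + 1*2 + 2*1 + 5*1 = 14
Now catalan(5):
  catalan(0)*catalan(4) = 1*14 = 14
  catalan(1)*catalan(3) = 1*5 = 5
  catalan(2)*catalan(2) = 2*2 = 4
  catalan(3)*catalan(1) = 5*1 = 5
  catalan(4)*catalan(0) = 14*1 = 14
= 14 + 5 + 4 + 5 + 14
= 42


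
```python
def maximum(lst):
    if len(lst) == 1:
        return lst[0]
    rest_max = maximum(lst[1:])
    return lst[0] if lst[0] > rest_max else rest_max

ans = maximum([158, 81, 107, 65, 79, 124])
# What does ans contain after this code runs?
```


maximum([158, 81, 107, 65, 79, 124])
= compare 158 with maximum([81, 107, 65, 79, 124])
= compare 81 with maximum([107, 65, 79, 124])
= compare 107 with maximum([65, 79, 124])
= compare 65 with maximum([79, 124])
= compare 79 with maximum([124])
Base: maximum([124]) = 124
compare 79 with 124: max = 124
compare 65 with 124: max = 124
compare 107 with 124: max = 124
compare 81 with 124: max = 124
compare 158 with 124: max = 158
= 158


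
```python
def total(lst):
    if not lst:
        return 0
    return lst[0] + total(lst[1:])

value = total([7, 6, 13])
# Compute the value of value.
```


total([7, 6, 13])
= 7 + total([6, 13])
= 7 + 6 + total([13])
= 7 + 6 + 13 + total([])
= 7 + 6 + 13 + 0
= 26


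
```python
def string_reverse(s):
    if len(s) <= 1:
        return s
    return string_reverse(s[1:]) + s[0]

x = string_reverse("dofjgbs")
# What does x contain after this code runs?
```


string_reverse("dofjgbs")
= string_reverse("ofjgbs") + "d"
= string_reverse("fjgbs") + "o" + "d"
= string_reverse("jgbs") + "f" + "o" + "d"
= string_reverse("gbs") + "j" + "f" + "o" + "d"
= string_reverse("bs") + "g" + "j" + "f" + "o" + "d"
= string_reverse("s") + "b" + "g" + "j" + "f" + "o" + "d"
= "s" + "b" + "g" + "j" + "f" + "o" + "d"
= "sbgjfod"


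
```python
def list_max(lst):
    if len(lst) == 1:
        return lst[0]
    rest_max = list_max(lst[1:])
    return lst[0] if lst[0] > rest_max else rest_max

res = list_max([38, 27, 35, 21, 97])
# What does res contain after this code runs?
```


list_max([38, 27, 35, 21, 97])
= compare 38 with list_max([27, 35, 21, 97])
= compare 27 with list_max([35, 21, 97])
= compare 35 with list_max([21, 97])
= compare 21 with list_max([97])
Base: list_max([97]) = 97
compare 21 with 97: max = 97
compare 35 with 97: max = 97
compare 27 with 97: max = 97
compare 38 with 97: max = 97
= 97


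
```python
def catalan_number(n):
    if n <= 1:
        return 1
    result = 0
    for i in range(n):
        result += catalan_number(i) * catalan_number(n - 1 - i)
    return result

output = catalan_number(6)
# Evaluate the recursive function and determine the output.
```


catalan_number(6)
= sum of catalan_number(i) * catalan_number(6-1-i) for i in 0..5
First compute sub-values bottom-up:
  catalan_number(0) = 1, catalan_number(1) = 1
  catalan_number(2) = 1*1 + 1*1 = 2
  catalan_number(3) = 1*2 + 1*1 + 2*1 = 5
  catalan_number(4) = 1*5 + 1*2 + 2*1 + 5*1 = 14
  catalan_number(5) = 1*14 + 1*5 + 2*2 + 5*1 + 14*1 = 42
Now catalan_number(6):
  catalan_number(0)*catalan_number(5) = 1*42 = 42
  catalan_number(1)*catalan_number(4) = 1*14 = 14
  catalan_number(2)*catalan_number(3) = 2*5 = 10
  catalan_number(3)*catalan_number(2) = 5*2 = 10
  catalan_number(4)*catalan_number(1) = 14*1 = 14
  catalan_number(5)*catalan_number(0) = 42*1 = 42
= 42 + 14 + 10 + 10 + 14 + 42
= 132


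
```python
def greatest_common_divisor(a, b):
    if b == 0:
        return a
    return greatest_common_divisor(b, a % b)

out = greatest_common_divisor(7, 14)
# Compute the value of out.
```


greatest_common_divisor(7, 14)
= greatest_common_divisor(14, 7 % 14) = greatest_common_divisor(14, 7)
= greatest_common_divisor(7, 14 % 7) = greatest_common_divisor(7, 0)
b == 0, return a = 7


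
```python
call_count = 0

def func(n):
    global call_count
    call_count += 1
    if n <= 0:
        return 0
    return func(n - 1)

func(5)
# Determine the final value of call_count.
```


func(5) calls func(4) calls ... calls func(0)
Total calls: 5 + 1 (for base case) = 6


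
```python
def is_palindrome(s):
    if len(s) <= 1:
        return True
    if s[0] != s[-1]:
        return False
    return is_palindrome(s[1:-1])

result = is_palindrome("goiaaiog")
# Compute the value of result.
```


is_palindrome("goiaaiog")
"goiaaiog": s[0]='g' == s[-1]='g' -> is_palindrome("oiaaio")
"oiaaio": s[0]='o' == s[-1]='o' -> is_palindrome("iaai")
"iaai": s[0]='i' == s[-1]='i' -> is_palindrome("aa")
"aa": s[0]='a' == s[-1]='a' -> is_palindrome("")
"": len <= 1 -> True
= True


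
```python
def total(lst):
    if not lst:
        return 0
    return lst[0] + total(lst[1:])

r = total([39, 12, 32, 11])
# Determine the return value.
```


total([39, 12, 32, 11])
= 39 + total([12, 32, 11])
= 39 + 12 + total([32, 11])
= 39 + 12 + 32 + total([11])
= 39 + 12 + 32 + 11 + total([])
= 39 + 12 + 32 + 11 + 0
= 94


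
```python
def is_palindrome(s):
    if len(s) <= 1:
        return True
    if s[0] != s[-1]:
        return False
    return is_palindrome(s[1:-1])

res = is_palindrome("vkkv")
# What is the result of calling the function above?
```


is_palindrome("vkkv")
"vkkv": s[0]='v' == s[-1]='v' -> is_palindrome("kk")
"kk": s[0]='k' == s[-1]='k' -> is_palindrome("")
"": len <= 1 -> True
= True


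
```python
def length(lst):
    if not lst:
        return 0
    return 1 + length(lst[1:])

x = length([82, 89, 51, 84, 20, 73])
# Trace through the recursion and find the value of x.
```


length([82, 89, 51, 84, 20, 73])
= 1 + length([89, 51, 84, 20, 73])
= 1 + 1 + length([51, 84, 20, 73])
= 1 + 1 + 1 + length([84, 20, 73])
= 1 + 1 + 1 + 1 + length([20, 73])
= 1 + 1 + 1 + 1 + 1 + length([73])
= 1 + 1 + 1 + 1 + 1 + 1 + length([])
= 1 + 1 + 1 + 1 + 1 + 1 + 0
= 6
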